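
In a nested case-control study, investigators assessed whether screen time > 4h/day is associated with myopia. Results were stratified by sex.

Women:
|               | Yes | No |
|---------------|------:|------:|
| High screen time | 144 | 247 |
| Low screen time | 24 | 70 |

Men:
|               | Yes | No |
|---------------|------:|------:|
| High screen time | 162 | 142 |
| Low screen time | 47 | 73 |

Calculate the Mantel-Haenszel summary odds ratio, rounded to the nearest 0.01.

OR_MH = Σ(aᵢdᵢ/nᵢ) / Σ(bᵢcᵢ/nᵢ), where nᵢ is the stratum total.
Stratum 1 (Women): n = 485; a·d/n = 144·70/485 = 20.7835; b·c/n = 247·24/485 = 12.2227
Stratum 2 (Men): n = 424; a·d/n = 162·73/424 = 27.8915; b·c/n = 142·47/424 = 15.7406
OR_MH = (20.7835 + 27.8915) / (12.2227 + 15.7406) = 48.6750 / 27.9632 = 1.74068

1.74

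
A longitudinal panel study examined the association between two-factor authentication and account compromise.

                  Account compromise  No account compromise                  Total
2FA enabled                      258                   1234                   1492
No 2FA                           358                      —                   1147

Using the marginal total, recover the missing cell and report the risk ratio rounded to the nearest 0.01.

The missing cell is in the unexposed row: 1147 − 358 = 789.
So a = 258, b = 1234, c = 358, d = 789.
RR = [a/(a+b)] / [c/(c+d)] = (258/1492) / (358/1147) = 0.17292/0.31212 = 0.55403

0.55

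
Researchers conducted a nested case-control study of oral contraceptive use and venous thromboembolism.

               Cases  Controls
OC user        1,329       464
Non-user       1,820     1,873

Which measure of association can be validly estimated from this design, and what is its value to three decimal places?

2.948

Cells: a = 1329, b = 464, c = 1820, d = 1873.
This is a nested case-control study: participants were sampled on outcome status, so risks in the source population cannot be estimated directly — relative risk is not valid here. The odds ratio is the appropriate measure.
OR = (a·d)/(b·c) = (1329 × 1873) / (464 × 1820) = 2489217 / 844480 = 2.94763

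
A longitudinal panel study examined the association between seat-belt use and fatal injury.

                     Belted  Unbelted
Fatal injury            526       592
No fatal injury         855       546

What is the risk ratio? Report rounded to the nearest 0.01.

Reading the table with exposure as columns: a = 526 (Belted, case), b = 855 (Belted, non-case), c = 592 (Unbelted, case), d = 546.
Risk in exposed = 526/1381 = 0.38088; risk in unexposed = 592/1138 = 0.52021.
RR = 0.38088 / 0.52021 = 0.73217
The risk is 27% lower among the exposed than among the unexposed.

0.73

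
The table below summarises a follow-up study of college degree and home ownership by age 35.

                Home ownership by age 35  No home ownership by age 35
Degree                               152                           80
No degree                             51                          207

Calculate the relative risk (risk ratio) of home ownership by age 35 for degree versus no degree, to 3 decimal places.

Cells: a = 152, b = 80, c = 51, d = 207.
Risk in exposed = 152/232 = 0.65517; risk in unexposed = 51/258 = 0.19767.
RR = 0.65517 / 0.19767 = 3.31440
The risk among the exposed is 3.31 times that among the unexposed.

3.314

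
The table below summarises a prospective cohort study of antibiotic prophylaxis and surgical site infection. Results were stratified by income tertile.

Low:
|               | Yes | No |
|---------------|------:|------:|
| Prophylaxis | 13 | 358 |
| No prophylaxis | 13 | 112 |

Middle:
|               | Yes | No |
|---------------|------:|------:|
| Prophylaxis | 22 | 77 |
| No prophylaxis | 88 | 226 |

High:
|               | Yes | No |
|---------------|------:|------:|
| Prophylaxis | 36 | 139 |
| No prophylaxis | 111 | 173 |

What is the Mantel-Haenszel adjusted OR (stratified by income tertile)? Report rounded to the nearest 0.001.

0.480

OR_MH = Σ(aᵢdᵢ/nᵢ) / Σ(bᵢcᵢ/nᵢ), where nᵢ is the stratum total.
Stratum 1 (Low): n = 496; a·d/n = 13·112/496 = 2.9355; b·c/n = 358·13/496 = 9.3831
Stratum 2 (Middle): n = 413; a·d/n = 22·226/413 = 12.0387; b·c/n = 77·88/413 = 16.4068
Stratum 3 (High): n = 459; a·d/n = 36·173/459 = 13.5686; b·c/n = 139·111/459 = 33.6144
OR_MH = (2.9355 + 12.0387 + 13.5686) / (9.3831 + 16.4068 + 33.6144) = 28.5429 / 59.4042 = 0.48049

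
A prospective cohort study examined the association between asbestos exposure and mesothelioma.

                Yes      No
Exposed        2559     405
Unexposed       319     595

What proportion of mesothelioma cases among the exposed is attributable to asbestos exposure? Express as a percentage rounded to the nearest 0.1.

59.6

Cells: a = 2559, b = 405, c = 319, d = 595.
Risk in exposed = 2559/2964 = 0.86336; risk in unexposed = 319/914 = 0.34902.
RR = 0.86336/0.34902 = 2.47370
AR% = (RR − 1)/RR × 100 = (2.47370 − 1)/2.47370 × 100 = 59.5748%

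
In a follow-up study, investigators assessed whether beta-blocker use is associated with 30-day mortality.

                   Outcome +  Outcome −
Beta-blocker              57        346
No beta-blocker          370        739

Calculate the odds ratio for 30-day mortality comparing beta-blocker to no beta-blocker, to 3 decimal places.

Cells: a = 57, b = 346, c = 370, d = 739.
OR = (a·d)/(b·c) = (57 × 739) / (346 × 370) = 42123 / 128020 = 0.32903
Exposure is associated with lower odds of 30-day mortality (OR = 0.33 < 1).

0.329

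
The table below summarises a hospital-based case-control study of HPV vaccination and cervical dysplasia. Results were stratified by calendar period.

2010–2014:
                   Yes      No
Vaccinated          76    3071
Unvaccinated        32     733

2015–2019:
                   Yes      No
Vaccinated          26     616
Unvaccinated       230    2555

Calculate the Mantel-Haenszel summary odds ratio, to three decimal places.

OR_MH = Σ(aᵢdᵢ/nᵢ) / Σ(bᵢcᵢ/nᵢ), where nᵢ is the stratum total.
Stratum 1 (2010–2014): n = 3912; a·d/n = 76·733/3912 = 14.2403; b·c/n = 3071·32/3912 = 25.1207
Stratum 2 (2015–2019): n = 3427; a·d/n = 26·2555/3427 = 19.3843; b·c/n = 616·230/3427 = 41.3423
OR_MH = (14.2403 + 19.3843) / (25.1207 + 41.3423) = 33.6246 / 66.4629 = 0.50591

0.506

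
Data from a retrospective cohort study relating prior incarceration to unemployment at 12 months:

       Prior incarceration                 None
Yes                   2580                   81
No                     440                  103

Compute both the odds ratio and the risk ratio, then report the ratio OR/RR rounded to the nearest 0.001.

Reading the table with exposure as columns: a = 2580 (Prior incarceration, case), b = 440 (Prior incarceration, non-case), c = 81 (None, case), d = 103.
OR = (2580·103)/(440·81) = 265740/35640 = 7.45623
Risk in exposed = 2580/3020 = 0.85430; risk in unexposed = 81/184 = 0.44022; RR = 1.94064
OR/RR = 7.45623 / 1.94064 = 3.84214
The outcome is not rare, so the OR lies further from 1 than the RR.

3.842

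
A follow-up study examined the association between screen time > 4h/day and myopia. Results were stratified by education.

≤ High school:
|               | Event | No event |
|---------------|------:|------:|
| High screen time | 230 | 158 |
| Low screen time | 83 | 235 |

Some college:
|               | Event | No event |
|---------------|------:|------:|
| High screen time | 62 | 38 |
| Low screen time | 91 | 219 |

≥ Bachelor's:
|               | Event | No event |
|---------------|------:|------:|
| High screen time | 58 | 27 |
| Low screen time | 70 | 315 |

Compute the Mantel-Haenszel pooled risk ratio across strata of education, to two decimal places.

2.46

RR_MH = Σ(aᵢ·n₀ᵢ/nᵢ) / Σ(cᵢ·n₁ᵢ/nᵢ), with n₁ᵢ = aᵢ+bᵢ (exposed), n₀ᵢ = cᵢ+dᵢ (unexposed), nᵢ = n₁ᵢ+n₀ᵢ.
Stratum 1 (≤ High school): n₁ = 388, n₀ = 318, n = 706; a·n₀/n = 230·318/706 = 103.5977; c·n₁/n = 83·388/706 = 45.6147
Stratum 2 (Some college): n₁ = 100, n₀ = 310, n = 410; a·n₀/n = 62·310/410 = 46.8780; c·n₁/n = 91·100/410 = 22.1951
Stratum 3 (≥ Bachelor's): n₁ = 85, n₀ = 385, n = 470; a·n₀/n = 58·385/470 = 47.5106; c·n₁/n = 70·85/470 = 12.6596
RR_MH = (103.5977 + 46.8780 + 47.5106) / (45.6147 + 22.1951 + 12.6596) = 197.9864 / 80.4694 = 2.46039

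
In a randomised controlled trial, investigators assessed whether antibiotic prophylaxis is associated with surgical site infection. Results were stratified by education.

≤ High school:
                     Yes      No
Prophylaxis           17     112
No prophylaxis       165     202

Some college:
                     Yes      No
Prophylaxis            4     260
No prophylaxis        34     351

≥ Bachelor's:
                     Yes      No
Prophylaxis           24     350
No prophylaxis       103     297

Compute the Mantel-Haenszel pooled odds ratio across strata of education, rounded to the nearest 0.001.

0.188

OR_MH = Σ(aᵢdᵢ/nᵢ) / Σ(bᵢcᵢ/nᵢ), where nᵢ is the stratum total.
Stratum 1 (≤ High school): n = 496; a·d/n = 17·202/496 = 6.9234; b·c/n = 112·165/496 = 37.2581
Stratum 2 (Some college): n = 649; a·d/n = 4·351/649 = 2.1633; b·c/n = 260·34/649 = 13.6210
Stratum 3 (≥ Bachelor's): n = 774; a·d/n = 24·297/774 = 9.2093; b·c/n = 350·103/774 = 46.5762
OR_MH = (6.9234 + 2.1633 + 9.2093) / (37.2581 + 13.6210 + 46.5762) = 18.2960 / 97.4552 = 0.18774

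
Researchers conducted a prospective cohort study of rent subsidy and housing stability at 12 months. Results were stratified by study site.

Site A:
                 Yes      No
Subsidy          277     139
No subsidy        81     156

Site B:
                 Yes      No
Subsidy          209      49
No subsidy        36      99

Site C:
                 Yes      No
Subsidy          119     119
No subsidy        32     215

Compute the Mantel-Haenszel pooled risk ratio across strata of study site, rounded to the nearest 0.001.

RR_MH = Σ(aᵢ·n₀ᵢ/nᵢ) / Σ(cᵢ·n₁ᵢ/nᵢ), with n₁ᵢ = aᵢ+bᵢ (exposed), n₀ᵢ = cᵢ+dᵢ (unexposed), nᵢ = n₁ᵢ+n₀ᵢ.
Stratum 1 (Site A): n₁ = 416, n₀ = 237, n = 653; a·n₀/n = 277·237/653 = 100.5345; c·n₁/n = 81·416/653 = 51.6018
Stratum 2 (Site B): n₁ = 258, n₀ = 135, n = 393; a·n₀/n = 209·135/393 = 71.7939; c·n₁/n = 36·258/393 = 23.6336
Stratum 3 (Site C): n₁ = 238, n₀ = 247, n = 485; a·n₀/n = 119·247/485 = 60.6041; c·n₁/n = 32·238/485 = 15.7031
RR_MH = (100.5345 + 71.7939 + 60.6041) / (51.6018 + 23.6336 + 15.7031) = 232.9325 / 90.9385 = 2.56143

2.561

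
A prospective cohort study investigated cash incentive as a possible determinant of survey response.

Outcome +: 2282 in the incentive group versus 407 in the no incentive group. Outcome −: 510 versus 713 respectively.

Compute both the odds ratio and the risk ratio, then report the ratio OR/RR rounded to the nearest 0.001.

From the description: a = 2282, b = 510, c = 407, d = 713.
OR = (2282·713)/(510·407) = 1627066/207570 = 7.83864
Risk in exposed = 2282/2792 = 0.81734; risk in unexposed = 407/1120 = 0.36339; RR = 2.24918
OR/RR = 7.83864 / 2.24918 = 3.48511
The outcome is not rare, so the OR lies further from 1 than the RR.

3.485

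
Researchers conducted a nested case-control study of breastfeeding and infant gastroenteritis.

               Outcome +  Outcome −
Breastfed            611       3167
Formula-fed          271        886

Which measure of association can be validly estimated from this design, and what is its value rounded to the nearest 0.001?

0.631

Cells: a = 611, b = 3167, c = 271, d = 886.
This is a nested case-control study: participants were sampled on outcome status, so risks in the source population cannot be estimated directly — relative risk is not valid here. The odds ratio is the appropriate measure.
OR = (a·d)/(b·c) = (611 × 886) / (3167 × 271) = 541346 / 858257 = 0.63075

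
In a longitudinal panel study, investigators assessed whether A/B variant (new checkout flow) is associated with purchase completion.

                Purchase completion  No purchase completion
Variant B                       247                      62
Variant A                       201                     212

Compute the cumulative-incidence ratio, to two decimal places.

1.64

Cells: a = 247, b = 62, c = 201, d = 212.
Risk in exposed = 247/309 = 0.79935; risk in unexposed = 201/413 = 0.48668.
RR = 0.79935 / 0.48668 = 1.64245
The risk among the exposed is 1.64 times that among the unexposed.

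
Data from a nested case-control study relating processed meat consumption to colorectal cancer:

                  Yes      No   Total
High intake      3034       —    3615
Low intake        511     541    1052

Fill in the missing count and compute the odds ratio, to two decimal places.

The missing cell is in the exposed row: 3615 − 3034 = 581.
So a = 3034, b = 581, c = 511, d = 541.
OR = (a·d)/(b·c) = (3034 × 541) / (581 × 511) = 1641394 / 296891 = 5.52861

5.53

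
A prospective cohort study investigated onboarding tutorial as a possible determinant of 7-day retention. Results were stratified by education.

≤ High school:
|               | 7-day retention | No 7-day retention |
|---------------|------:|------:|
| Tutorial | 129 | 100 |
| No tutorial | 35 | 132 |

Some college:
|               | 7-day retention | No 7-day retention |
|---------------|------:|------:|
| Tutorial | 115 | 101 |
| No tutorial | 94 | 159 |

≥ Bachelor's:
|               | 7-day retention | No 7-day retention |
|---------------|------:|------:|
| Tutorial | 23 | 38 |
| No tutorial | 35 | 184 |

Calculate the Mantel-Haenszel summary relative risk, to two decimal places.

1.89

RR_MH = Σ(aᵢ·n₀ᵢ/nᵢ) / Σ(cᵢ·n₁ᵢ/nᵢ), with n₁ᵢ = aᵢ+bᵢ (exposed), n₀ᵢ = cᵢ+dᵢ (unexposed), nᵢ = n₁ᵢ+n₀ᵢ.
Stratum 1 (≤ High school): n₁ = 229, n₀ = 167, n = 396; a·n₀/n = 129·167/396 = 54.4015; c·n₁/n = 35·229/396 = 20.2399
Stratum 2 (Some college): n₁ = 216, n₀ = 253, n = 469; a·n₀/n = 115·253/469 = 62.0362; c·n₁/n = 94·216/469 = 43.2921
Stratum 3 (≥ Bachelor's): n₁ = 61, n₀ = 219, n = 280; a·n₀/n = 23·219/280 = 17.9893; c·n₁/n = 35·61/280 = 7.6250
RR_MH = (54.4015 + 62.0362 + 17.9893) / (20.2399 + 43.2921 + 7.6250) = 134.4270 / 71.1570 = 1.88916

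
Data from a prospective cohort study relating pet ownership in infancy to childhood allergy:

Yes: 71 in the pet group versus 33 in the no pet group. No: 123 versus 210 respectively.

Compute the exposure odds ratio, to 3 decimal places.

3.673

From the description: a = 71, b = 123, c = 33, d = 210.
OR = (a·d)/(b·c) = (71 × 210) / (123 × 33) = 14910 / 4059 = 3.67332
The odds of childhood allergy are about 3.67 times as high in the pet group.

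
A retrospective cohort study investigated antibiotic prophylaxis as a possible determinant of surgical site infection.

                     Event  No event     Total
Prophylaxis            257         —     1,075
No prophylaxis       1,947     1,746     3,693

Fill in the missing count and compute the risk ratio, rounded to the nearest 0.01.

0.45

The missing cell is in the exposed row: 1075 − 257 = 818.
So a = 257, b = 818, c = 1947, d = 1746.
RR = [a/(a+b)] / [c/(c+d)] = (257/1075) / (1947/3693) = 0.23907/0.52721 = 0.45346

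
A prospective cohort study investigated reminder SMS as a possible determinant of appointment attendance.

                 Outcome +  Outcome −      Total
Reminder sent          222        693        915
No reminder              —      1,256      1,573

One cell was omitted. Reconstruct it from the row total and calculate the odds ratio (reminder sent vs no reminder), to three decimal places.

The missing cell is in the unexposed row: 1573 − 1256 = 317.
So a = 222, b = 693, c = 317, d = 1256.
OR = (a·d)/(b·c) = (222 × 1256) / (693 × 317) = 278832 / 219681 = 1.26926

1.269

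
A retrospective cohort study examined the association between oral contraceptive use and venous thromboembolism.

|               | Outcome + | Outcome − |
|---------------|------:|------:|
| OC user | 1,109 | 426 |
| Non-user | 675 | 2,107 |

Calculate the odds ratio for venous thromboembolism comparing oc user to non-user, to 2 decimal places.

8.13

Cells: a = 1109, b = 426, c = 675, d = 2107.
OR = (a·d)/(b·c) = (1109 × 2107) / (426 × 675) = 2336663 / 287550 = 8.12611
The odds of venous thromboembolism are about 8.13 times as high in the oc user group.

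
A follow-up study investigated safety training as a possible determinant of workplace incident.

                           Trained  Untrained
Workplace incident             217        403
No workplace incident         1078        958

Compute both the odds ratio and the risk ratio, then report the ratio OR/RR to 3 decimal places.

Reading the table with exposure as columns: a = 217 (Trained, case), b = 1078 (Trained, non-case), c = 403 (Untrained, case), d = 958.
OR = (217·958)/(1078·403) = 207886/434434 = 0.47852
Risk in exposed = 217/1295 = 0.16757; risk in unexposed = 403/1361 = 0.29611; RR = 0.56590
OR/RR = 0.47852 / 0.56590 = 0.84559
The outcome is not rare, so the OR lies further from 1 than the RR.

0.846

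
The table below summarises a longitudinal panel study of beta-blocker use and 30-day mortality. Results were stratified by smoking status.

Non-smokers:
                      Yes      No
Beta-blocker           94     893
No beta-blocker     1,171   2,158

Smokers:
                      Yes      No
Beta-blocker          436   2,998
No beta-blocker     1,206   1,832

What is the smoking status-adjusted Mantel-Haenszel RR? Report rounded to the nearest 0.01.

RR_MH = Σ(aᵢ·n₀ᵢ/nᵢ) / Σ(cᵢ·n₁ᵢ/nᵢ), with n₁ᵢ = aᵢ+bᵢ (exposed), n₀ᵢ = cᵢ+dᵢ (unexposed), nᵢ = n₁ᵢ+n₀ᵢ.
Stratum 1 (Non-smokers): n₁ = 987, n₀ = 3329, n = 4316; a·n₀/n = 94·3329/4316 = 72.5037; c·n₁/n = 1171·987/4316 = 267.7889
Stratum 2 (Smokers): n₁ = 3434, n₀ = 3038, n = 6472; a·n₀/n = 436·3038/6472 = 204.6613; c·n₁/n = 1206·3434/6472 = 639.8956
RR_MH = (72.5037 + 204.6613) / (267.7889 + 639.8956) = 277.1650 / 907.6845 = 0.30535

0.31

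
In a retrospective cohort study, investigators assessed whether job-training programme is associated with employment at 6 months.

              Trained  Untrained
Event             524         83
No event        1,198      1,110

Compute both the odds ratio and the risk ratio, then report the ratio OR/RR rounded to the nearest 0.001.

1.337

Reading the table with exposure as columns: a = 524 (Trained, case), b = 1198 (Trained, non-case), c = 83 (Untrained, case), d = 1110.
OR = (524·1110)/(1198·83) = 581640/99434 = 5.84951
Risk in exposed = 524/1722 = 0.30430; risk in unexposed = 83/1193 = 0.06957; RR = 4.37382
OR/RR = 5.84951 / 4.37382 = 1.33739
The outcome is not rare, so the OR lies further from 1 than the RR.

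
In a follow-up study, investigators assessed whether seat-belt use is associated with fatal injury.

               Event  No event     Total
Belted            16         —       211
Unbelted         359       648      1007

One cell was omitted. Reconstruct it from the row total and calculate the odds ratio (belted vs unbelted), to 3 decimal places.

The missing cell is in the exposed row: 211 − 16 = 195.
So a = 16, b = 195, c = 359, d = 648.
OR = (a·d)/(b·c) = (16 × 648) / (195 × 359) = 10368 / 70005 = 0.14810

0.148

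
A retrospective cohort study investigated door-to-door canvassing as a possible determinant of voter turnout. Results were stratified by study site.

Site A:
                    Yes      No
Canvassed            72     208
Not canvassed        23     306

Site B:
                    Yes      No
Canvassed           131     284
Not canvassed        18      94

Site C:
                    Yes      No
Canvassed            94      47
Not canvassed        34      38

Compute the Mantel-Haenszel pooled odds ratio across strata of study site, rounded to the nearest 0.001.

3.045

OR_MH = Σ(aᵢdᵢ/nᵢ) / Σ(bᵢcᵢ/nᵢ), where nᵢ is the stratum total.
Stratum 1 (Site A): n = 609; a·d/n = 72·306/609 = 36.1773; b·c/n = 208·23/609 = 7.8555
Stratum 2 (Site B): n = 527; a·d/n = 131·94/527 = 23.3662; b·c/n = 284·18/527 = 9.7002
Stratum 3 (Site C): n = 213; a·d/n = 94·38/213 = 16.7700; b·c/n = 47·34/213 = 7.5023
OR_MH = (36.1773 + 23.3662 + 16.7700) / (7.8555 + 9.7002 + 7.5023) = 76.3135 / 25.0580 = 3.04547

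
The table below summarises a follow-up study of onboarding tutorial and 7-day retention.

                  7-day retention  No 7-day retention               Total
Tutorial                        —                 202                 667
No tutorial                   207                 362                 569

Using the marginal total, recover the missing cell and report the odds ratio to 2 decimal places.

The missing cell is in the exposed row: 667 − 202 = 465.
So a = 465, b = 202, c = 207, d = 362.
OR = (a·d)/(b·c) = (465 × 362) / (202 × 207) = 168330 / 41814 = 4.02569

4.03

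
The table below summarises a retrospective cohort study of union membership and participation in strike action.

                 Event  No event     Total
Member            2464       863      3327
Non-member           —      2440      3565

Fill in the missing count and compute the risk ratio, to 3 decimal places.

2.347

The missing cell is in the unexposed row: 3565 − 2440 = 1125.
So a = 2464, b = 863, c = 1125, d = 2440.
RR = [a/(a+b)] / [c/(c+d)] = (2464/3327) / (1125/3565) = 0.74061/0.31557 = 2.34690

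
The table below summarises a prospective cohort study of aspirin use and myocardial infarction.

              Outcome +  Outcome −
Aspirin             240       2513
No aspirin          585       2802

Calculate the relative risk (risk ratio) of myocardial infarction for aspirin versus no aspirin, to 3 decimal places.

Cells: a = 240, b = 2513, c = 585, d = 2802.
Risk in exposed = 240/2753 = 0.08718; risk in unexposed = 585/3387 = 0.17272.
RR = 0.08718 / 0.17272 = 0.50474
The risk is 50% lower among the exposed than among the unexposed.

0.505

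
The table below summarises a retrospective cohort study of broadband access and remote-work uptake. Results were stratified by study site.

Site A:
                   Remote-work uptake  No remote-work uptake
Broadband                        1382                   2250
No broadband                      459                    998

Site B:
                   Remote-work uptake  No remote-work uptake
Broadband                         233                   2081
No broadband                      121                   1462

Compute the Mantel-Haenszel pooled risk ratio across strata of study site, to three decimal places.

1.228

RR_MH = Σ(aᵢ·n₀ᵢ/nᵢ) / Σ(cᵢ·n₁ᵢ/nᵢ), with n₁ᵢ = aᵢ+bᵢ (exposed), n₀ᵢ = cᵢ+dᵢ (unexposed), nᵢ = n₁ᵢ+n₀ᵢ.
Stratum 1 (Site A): n₁ = 3632, n₀ = 1457, n = 5089; a·n₀/n = 1382·1457/5089 = 395.6718; c·n₁/n = 459·3632/5089 = 327.5866
Stratum 2 (Site B): n₁ = 2314, n₀ = 1583, n = 3897; a·n₀/n = 233·1583/3897 = 94.6469; c·n₁/n = 121·2314/3897 = 71.8486
RR_MH = (395.6718 + 94.6469) / (327.5866 + 71.8486) = 490.3187 / 399.4352 = 1.22753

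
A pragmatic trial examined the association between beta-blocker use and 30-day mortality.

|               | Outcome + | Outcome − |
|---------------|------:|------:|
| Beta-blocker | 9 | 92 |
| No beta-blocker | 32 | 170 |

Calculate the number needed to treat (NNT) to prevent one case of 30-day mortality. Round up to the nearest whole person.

15

Risk in treated group = 9/101 = 0.08911; risk in control = 32/202 = 0.15842.
Absolute risk reduction = 0.15842 − 0.08911 = 0.06931
NNT = 1 / ARR = 1 / 0.06931 = 14.429 → round up → 15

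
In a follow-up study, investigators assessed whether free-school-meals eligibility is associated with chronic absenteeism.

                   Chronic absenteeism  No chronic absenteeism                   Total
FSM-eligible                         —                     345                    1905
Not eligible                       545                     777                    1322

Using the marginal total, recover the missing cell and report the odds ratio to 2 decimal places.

The missing cell is in the exposed row: 1905 − 345 = 1560.
So a = 1560, b = 345, c = 545, d = 777.
OR = (a·d)/(b·c) = (1560 × 777) / (345 × 545) = 1212120 / 188025 = 6.44659

6.45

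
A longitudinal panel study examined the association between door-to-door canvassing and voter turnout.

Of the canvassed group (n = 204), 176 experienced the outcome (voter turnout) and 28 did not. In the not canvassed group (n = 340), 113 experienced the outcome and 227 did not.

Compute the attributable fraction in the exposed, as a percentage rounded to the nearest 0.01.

From the description: a = 176, b = 28, c = 113, d = 227.
Risk in exposed = 176/204 = 0.86275; risk in unexposed = 113/340 = 0.33235.
RR = 0.86275/0.33235 = 2.59587
AR% = (RR − 1)/RR × 100 = (2.59587 − 1)/2.59587 × 100 = 61.4773%

61.48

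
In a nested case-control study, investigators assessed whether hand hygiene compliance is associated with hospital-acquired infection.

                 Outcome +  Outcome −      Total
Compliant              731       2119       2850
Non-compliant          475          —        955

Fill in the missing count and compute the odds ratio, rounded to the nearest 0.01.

The missing cell is in the unexposed row: 955 − 475 = 480.
So a = 731, b = 2119, c = 475, d = 480.
OR = (a·d)/(b·c) = (731 × 480) / (2119 × 475) = 350880 / 1006525 = 0.34861

0.35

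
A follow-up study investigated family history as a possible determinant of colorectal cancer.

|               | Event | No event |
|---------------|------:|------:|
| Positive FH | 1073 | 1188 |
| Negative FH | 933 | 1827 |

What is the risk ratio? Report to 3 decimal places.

1.404

Cells: a = 1073, b = 1188, c = 933, d = 1827.
Risk in exposed = 1073/2261 = 0.47457; risk in unexposed = 933/2760 = 0.33804.
RR = 0.47457 / 0.33804 = 1.40387
The risk among the exposed is 1.40 times that among the unexposed.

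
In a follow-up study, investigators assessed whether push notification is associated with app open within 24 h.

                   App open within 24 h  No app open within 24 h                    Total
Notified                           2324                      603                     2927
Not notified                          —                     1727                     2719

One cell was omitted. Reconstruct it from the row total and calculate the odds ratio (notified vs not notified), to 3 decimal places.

6.710

The missing cell is in the unexposed row: 2719 − 1727 = 992.
So a = 2324, b = 603, c = 992, d = 1727.
OR = (a·d)/(b·c) = (2324 × 1727) / (603 × 992) = 4013548 / 598176 = 6.70964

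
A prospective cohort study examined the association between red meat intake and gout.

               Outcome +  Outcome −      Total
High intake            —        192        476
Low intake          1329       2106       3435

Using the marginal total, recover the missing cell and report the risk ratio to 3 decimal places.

1.542

The missing cell is in the exposed row: 476 − 192 = 284.
So a = 284, b = 192, c = 1329, d = 2106.
RR = [a/(a+b)] / [c/(c+d)] = (284/476) / (1329/3435) = 0.59664/0.38690 = 1.54210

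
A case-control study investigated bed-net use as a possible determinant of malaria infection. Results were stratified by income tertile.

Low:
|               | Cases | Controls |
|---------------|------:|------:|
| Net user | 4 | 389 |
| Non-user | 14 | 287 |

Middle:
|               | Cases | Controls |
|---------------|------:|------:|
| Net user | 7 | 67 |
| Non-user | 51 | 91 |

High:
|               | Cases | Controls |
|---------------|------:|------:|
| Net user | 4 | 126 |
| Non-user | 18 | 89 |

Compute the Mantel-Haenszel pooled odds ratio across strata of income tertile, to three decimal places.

0.184

OR_MH = Σ(aᵢdᵢ/nᵢ) / Σ(bᵢcᵢ/nᵢ), where nᵢ is the stratum total.
Stratum 1 (Low): n = 694; a·d/n = 4·287/694 = 1.6542; b·c/n = 389·14/694 = 7.8473
Stratum 2 (Middle): n = 216; a·d/n = 7·91/216 = 2.9491; b·c/n = 67·51/216 = 15.8194
Stratum 3 (High): n = 237; a·d/n = 4·89/237 = 1.5021; b·c/n = 126·18/237 = 9.5696
OR_MH = (1.6542 + 2.9491 + 1.5021) / (7.8473 + 15.8194 + 9.5696) = 6.1054 / 33.2363 = 0.18370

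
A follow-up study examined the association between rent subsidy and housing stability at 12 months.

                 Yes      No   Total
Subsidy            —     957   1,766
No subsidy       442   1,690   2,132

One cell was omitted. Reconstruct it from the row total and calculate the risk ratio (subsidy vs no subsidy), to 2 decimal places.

The missing cell is in the exposed row: 1766 − 957 = 809.
So a = 809, b = 957, c = 442, d = 1690.
RR = [a/(a+b)] / [c/(c+d)] = (809/1766) / (442/2132) = 0.45810/0.20732 = 2.20965

2.21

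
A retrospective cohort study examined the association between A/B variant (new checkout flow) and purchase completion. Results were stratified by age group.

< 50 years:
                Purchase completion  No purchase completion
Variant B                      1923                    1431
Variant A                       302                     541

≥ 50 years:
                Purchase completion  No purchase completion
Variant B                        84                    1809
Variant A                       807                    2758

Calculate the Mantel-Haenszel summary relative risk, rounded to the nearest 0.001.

0.846

RR_MH = Σ(aᵢ·n₀ᵢ/nᵢ) / Σ(cᵢ·n₁ᵢ/nᵢ), with n₁ᵢ = aᵢ+bᵢ (exposed), n₀ᵢ = cᵢ+dᵢ (unexposed), nᵢ = n₁ᵢ+n₀ᵢ.
Stratum 1 (< 50 years): n₁ = 3354, n₀ = 843, n = 4197; a·n₀/n = 1923·843/4197 = 386.2495; c·n₁/n = 302·3354/4197 = 241.3410
Stratum 2 (≥ 50 years): n₁ = 1893, n₀ = 3565, n = 5458; a·n₀/n = 84·3565/5458 = 54.8663; c·n₁/n = 807·1893/5458 = 279.8921
RR_MH = (386.2495 + 54.8663) / (241.3410 + 279.8921) = 441.1157 / 521.2330 = 0.84629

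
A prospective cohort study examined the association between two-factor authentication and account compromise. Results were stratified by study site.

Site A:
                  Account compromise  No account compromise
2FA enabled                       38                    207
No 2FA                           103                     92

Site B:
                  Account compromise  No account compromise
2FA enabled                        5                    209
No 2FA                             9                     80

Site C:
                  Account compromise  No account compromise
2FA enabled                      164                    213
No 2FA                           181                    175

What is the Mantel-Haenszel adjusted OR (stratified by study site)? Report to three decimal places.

0.451

OR_MH = Σ(aᵢdᵢ/nᵢ) / Σ(bᵢcᵢ/nᵢ), where nᵢ is the stratum total.
Stratum 1 (Site A): n = 440; a·d/n = 38·92/440 = 7.9455; b·c/n = 207·103/440 = 48.4568
Stratum 2 (Site B): n = 303; a·d/n = 5·80/303 = 1.3201; b·c/n = 209·9/303 = 6.2079
Stratum 3 (Site C): n = 733; a·d/n = 164·175/733 = 39.1542; b·c/n = 213·181/733 = 52.5962
OR_MH = (7.9455 + 1.3201 + 39.1542) / (48.4568 + 6.2079 + 52.5962) = 48.4197 / 107.2609 = 0.45142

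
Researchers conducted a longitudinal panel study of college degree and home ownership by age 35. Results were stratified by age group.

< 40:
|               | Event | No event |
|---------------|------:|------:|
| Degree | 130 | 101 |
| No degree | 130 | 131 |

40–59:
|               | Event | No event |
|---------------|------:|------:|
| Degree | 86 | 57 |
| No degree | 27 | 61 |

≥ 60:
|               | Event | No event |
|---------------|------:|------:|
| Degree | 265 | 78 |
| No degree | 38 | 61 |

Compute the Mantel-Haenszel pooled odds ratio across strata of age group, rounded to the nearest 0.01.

OR_MH = Σ(aᵢdᵢ/nᵢ) / Σ(bᵢcᵢ/nᵢ), where nᵢ is the stratum total.
Stratum 1 (< 40): n = 492; a·d/n = 130·131/492 = 34.6138; b·c/n = 101·130/492 = 26.6870
Stratum 2 (40–59): n = 231; a·d/n = 86·61/231 = 22.7100; b·c/n = 57·27/231 = 6.6623
Stratum 3 (≥ 60): n = 442; a·d/n = 265·61/442 = 36.5724; b·c/n = 78·38/442 = 6.7059
OR_MH = (34.6138 + 22.7100 + 36.5724) / (26.6870 + 6.6623 + 6.7059) = 93.8962 / 40.0552 = 2.34417

2.34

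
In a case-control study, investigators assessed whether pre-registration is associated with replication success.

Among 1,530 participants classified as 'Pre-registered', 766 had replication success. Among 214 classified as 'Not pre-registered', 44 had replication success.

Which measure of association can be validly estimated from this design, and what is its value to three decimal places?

3.874

From the description: a = 766, b = 764, c = 44, d = 170.
This is a case-control study: participants were sampled on outcome status, so risks in the source population cannot be estimated directly — relative risk is not valid here. The odds ratio is the appropriate measure.
OR = (a·d)/(b·c) = (766 × 170) / (764 × 44) = 130220 / 33616 = 3.87375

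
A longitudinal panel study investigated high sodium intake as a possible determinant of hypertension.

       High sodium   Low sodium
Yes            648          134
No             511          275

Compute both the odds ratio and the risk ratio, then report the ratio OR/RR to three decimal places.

1.525

Reading the table with exposure as columns: a = 648 (High sodium, case), b = 511 (High sodium, non-case), c = 134 (Low sodium, case), d = 275.
OR = (648·275)/(511·134) = 178200/68474 = 2.60245
Risk in exposed = 648/1159 = 0.55910; risk in unexposed = 134/409 = 0.32763; RR = 1.70651
OR/RR = 2.60245 / 1.70651 = 1.52501
The outcome is not rare, so the OR lies further from 1 than the RR.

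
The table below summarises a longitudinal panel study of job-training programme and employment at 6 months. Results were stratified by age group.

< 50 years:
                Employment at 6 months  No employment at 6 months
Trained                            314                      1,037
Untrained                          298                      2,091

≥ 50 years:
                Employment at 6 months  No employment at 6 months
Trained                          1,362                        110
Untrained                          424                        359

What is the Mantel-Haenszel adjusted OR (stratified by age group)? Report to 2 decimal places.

OR_MH = Σ(aᵢdᵢ/nᵢ) / Σ(bᵢcᵢ/nᵢ), where nᵢ is the stratum total.
Stratum 1 (< 50 years): n = 3740; a·d/n = 314·2091/3740 = 175.5545; b·c/n = 1037·298/3740 = 82.6273
Stratum 2 (≥ 50 years): n = 2255; a·d/n = 1362·359/2255 = 216.8328; b·c/n = 110·424/2255 = 20.6829
OR_MH = (175.5545 + 216.8328) / (82.6273 + 20.6829) = 392.3874 / 103.3102 = 3.79815

3.80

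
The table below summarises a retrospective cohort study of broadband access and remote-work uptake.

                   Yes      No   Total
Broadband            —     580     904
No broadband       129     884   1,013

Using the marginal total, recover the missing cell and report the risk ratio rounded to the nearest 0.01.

2.81

The missing cell is in the exposed row: 904 − 580 = 324.
So a = 324, b = 580, c = 129, d = 884.
RR = [a/(a+b)] / [c/(c+d)] = (324/904) / (129/1013) = 0.35841/0.12734 = 2.81447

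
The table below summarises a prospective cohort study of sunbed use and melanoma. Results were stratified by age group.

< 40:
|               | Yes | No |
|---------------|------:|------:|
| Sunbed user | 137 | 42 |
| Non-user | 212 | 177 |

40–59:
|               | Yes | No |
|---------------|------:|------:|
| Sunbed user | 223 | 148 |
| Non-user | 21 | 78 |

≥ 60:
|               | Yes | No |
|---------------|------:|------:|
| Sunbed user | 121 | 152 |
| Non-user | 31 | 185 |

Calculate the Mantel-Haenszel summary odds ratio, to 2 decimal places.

OR_MH = Σ(aᵢdᵢ/nᵢ) / Σ(bᵢcᵢ/nᵢ), where nᵢ is the stratum total.
Stratum 1 (< 40): n = 568; a·d/n = 137·177/568 = 42.6919; b·c/n = 42·212/568 = 15.6761
Stratum 2 (40–59): n = 470; a·d/n = 223·78/470 = 37.0085; b·c/n = 148·21/470 = 6.6128
Stratum 3 (≥ 60): n = 489; a·d/n = 121·185/489 = 45.7771; b·c/n = 152·31/489 = 9.6360
OR_MH = (42.6919 + 37.0085 + 45.7771) / (15.6761 + 6.6128 + 9.6360) = 125.4775 / 31.9248 = 3.93041

3.93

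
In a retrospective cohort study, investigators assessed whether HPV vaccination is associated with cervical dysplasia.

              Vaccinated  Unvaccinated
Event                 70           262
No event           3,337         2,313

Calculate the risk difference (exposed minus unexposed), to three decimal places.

Reading the table with exposure as columns: a = 70 (Vaccinated, case), b = 3337 (Vaccinated, non-case), c = 262 (Unvaccinated, case), d = 2313.
Risk in exposed = 70/3407 = 0.020546; risk in unexposed = 262/2575 = 0.101748.
Risk difference = 0.020546 − 0.101748 = -0.081202

-0.081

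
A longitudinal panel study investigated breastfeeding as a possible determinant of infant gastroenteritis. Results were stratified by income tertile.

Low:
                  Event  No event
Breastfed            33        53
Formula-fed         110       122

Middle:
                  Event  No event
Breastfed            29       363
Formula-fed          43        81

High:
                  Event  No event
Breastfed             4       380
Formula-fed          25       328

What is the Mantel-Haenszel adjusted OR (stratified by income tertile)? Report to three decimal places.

0.309

OR_MH = Σ(aᵢdᵢ/nᵢ) / Σ(bᵢcᵢ/nᵢ), where nᵢ is the stratum total.
Stratum 1 (Low): n = 318; a·d/n = 33·122/318 = 12.6604; b·c/n = 53·110/318 = 18.3333
Stratum 2 (Middle): n = 516; a·d/n = 29·81/516 = 4.5523; b·c/n = 363·43/516 = 30.2500
Stratum 3 (High): n = 737; a·d/n = 4·328/737 = 1.7802; b·c/n = 380·25/737 = 12.8901
OR_MH = (12.6604 + 4.5523 + 1.7802) / (18.3333 + 30.2500 + 12.8901) = 18.9929 / 61.4734 = 0.30896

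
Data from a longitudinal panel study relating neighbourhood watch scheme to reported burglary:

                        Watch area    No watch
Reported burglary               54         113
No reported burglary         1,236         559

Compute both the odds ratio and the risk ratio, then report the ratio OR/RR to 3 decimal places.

0.868

Reading the table with exposure as columns: a = 54 (Watch area, case), b = 1236 (Watch area, non-case), c = 113 (No watch, case), d = 559.
OR = (54·559)/(1236·113) = 30186/139668 = 0.21613
Risk in exposed = 54/1290 = 0.04186; risk in unexposed = 113/672 = 0.16815; RR = 0.24894
OR/RR = 0.21613 / 0.24894 = 0.86819
The outcome is not rare, so the OR lies further from 1 than the RR.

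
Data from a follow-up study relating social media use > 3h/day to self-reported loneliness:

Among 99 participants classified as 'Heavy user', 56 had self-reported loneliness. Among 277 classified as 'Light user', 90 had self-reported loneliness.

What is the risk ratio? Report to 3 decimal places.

From the description: a = 56, b = 43, c = 90, d = 187.
Risk in exposed = 56/99 = 0.56566; risk in unexposed = 90/277 = 0.32491.
RR = 0.56566 / 0.32491 = 1.74097
The risk among the exposed is 1.74 times that among the unexposed.

1.741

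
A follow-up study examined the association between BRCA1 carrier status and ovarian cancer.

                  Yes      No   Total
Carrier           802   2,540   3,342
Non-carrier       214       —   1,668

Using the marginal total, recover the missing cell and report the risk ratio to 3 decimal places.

The missing cell is in the unexposed row: 1668 − 214 = 1454.
So a = 802, b = 2540, c = 214, d = 1454.
RR = [a/(a+b)] / [c/(c+d)] = (802/3342) / (214/1668) = 0.23998/0.12830 = 1.87047

1.870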